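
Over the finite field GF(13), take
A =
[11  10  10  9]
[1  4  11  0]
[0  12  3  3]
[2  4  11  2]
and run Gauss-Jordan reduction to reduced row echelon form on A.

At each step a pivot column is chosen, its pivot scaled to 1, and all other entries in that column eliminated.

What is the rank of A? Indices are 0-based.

rank = 4

step 1: normalize row 0 (÷11) = (1, 8, 8, 2)
  row 1: subtract 1×row0 = (0, 9, 3, 11)
  row 3: subtract 2×row0 = (0, 1, 8, 11)
step 2: normalize row 1 (÷9) = (0, 1, 9, 7)
  row 0: subtract 8×row1 = (1, 0, 1, 11)
  row 2: subtract 12×row1 = (0, 0, 12, 10)
  row 3: subtract 1×row1 = (0, 0, 12, 4)
step 3: normalize row 2 (÷12) = (0, 0, 1, 3)
  row 0: subtract 1×row2 = (1, 0, 0, 8)
  row 1: subtract 9×row2 = (0, 1, 0, 6)
  row 3: subtract 12×row2 = (0, 0, 0, 7)
step 4: normalize row 3 (÷7) = (0, 0, 0, 1)
  row 0: subtract 8×row3 = (1, 0, 0, 0)
  row 1: subtract 6×row3 = (0, 1, 0, 0)
  row 2: subtract 3×row3 = (0, 0, 1, 0)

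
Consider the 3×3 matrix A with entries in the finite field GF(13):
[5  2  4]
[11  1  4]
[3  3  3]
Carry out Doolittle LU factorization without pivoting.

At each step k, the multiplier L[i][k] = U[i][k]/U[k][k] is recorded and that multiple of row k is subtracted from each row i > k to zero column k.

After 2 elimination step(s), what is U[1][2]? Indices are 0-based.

U[1][2] = 3

[col 0] pivot 5
  R1 -= 10*R0 → (0, 7, 3)  (L[1][0] := 10)
  R2 -= 11*R0 → (0, 7, 11)  (L[2][0] := 11)
[col 1] pivot 7
  R2 -= 1*R1 → (0, 0, 8)  (L[2][1] := 1)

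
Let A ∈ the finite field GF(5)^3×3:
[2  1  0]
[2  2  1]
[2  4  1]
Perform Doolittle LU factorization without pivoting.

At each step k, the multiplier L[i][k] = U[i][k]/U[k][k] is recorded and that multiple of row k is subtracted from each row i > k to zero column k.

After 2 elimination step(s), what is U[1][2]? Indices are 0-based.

Step 1: pivot at (0,0) is 2.
  row1 ← row1 − (1)·row0  ⇒  L[1][0]=1, U row1=(0, 1, 1)
  row2 ← row2 − (1)·row0  ⇒  L[2][0]=1, U row2=(0, 3, 1)
Step 2: pivot at (1,1) is 1.
  row2 ← row2 − (3)·row1  ⇒  L[2][1]=3, U row2=(0, 0, 3)

U[1][2] = 1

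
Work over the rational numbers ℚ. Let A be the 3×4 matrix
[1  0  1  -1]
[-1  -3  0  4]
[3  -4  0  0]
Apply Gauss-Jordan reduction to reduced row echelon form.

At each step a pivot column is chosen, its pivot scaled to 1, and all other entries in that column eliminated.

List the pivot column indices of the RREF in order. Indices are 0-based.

pivot(0,0)=1: scale R0 → (1, 0, 1, -1)
  clear (1,0): R1 −= (-1)R0 → (0, -3, 1, 3)
  clear (2,0): R2 −= (3)R0 → (0, -4, -3, 3)
pivot(1,1)=-3: scale R1 → (0, 1, -1/3, -1)
  clear (2,1): R2 −= (-4)R1 → (0, 0, -13/3, -1)
pivot(2,2)=-13/3: scale R2 → (0, 0, 1, 3/13)
  clear (0,2): R0 −= (1)R2 → (1, 0, 0, -16/13)
  clear (1,2): R1 −= (-1/3)R2 → (0, 1, 0, -12/13)

pivot columns: 0, 1, 2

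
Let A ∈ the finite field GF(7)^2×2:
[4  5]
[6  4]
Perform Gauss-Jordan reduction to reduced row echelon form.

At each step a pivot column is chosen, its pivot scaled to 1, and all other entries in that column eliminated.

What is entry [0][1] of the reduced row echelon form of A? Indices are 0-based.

[1] R0 /= 4  ⇒  (1, 3)
     R1 -= 6·R0  ⇒  (0, 0)
column 1 empty below row 1

M[0][1] = 3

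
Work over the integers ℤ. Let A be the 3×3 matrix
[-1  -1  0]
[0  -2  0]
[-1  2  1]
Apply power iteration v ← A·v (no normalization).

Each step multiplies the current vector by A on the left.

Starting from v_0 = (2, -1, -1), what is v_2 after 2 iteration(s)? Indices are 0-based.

v_0 = (2, -1, -1).
v_1 = A·v_0 = (-1, 2, -5).
v_2 = A·v_1 = (-1, -4, 0).

v_2 = (-1, -4, 0)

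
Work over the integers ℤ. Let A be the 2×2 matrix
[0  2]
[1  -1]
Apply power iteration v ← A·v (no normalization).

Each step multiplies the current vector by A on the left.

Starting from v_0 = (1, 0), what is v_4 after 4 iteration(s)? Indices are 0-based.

v_0 = (1, 0).
v_1 = A·v_0 = (0, 1).
v_2 = A·v_1 = (2, -1).
v_3 = A·v_2 = (-2, 3).
v_4 = A·v_3 = (6, -5).

v_4 = (6, -5)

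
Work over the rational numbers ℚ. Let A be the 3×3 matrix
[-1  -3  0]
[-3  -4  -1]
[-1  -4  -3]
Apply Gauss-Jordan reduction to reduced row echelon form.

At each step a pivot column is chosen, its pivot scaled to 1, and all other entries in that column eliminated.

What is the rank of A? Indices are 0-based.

pivot(0,0)=-1: scale R0 → (1, 3, 0)
  clear (1,0): R1 −= (-3)R0 → (0, 5, -1)
  clear (2,0): R2 −= (-1)R0 → (0, -1, -3)
pivot(1,1)=5: scale R1 → (0, 1, -1/5)
  clear (0,1): R0 −= (3)R1 → (1, 0, 3/5)
  clear (2,1): R2 −= (-1)R1 → (0, 0, -16/5)
pivot(2,2)=-16/5: scale R2 → (0, 0, 1)
  clear (0,2): R0 −= (3/5)R2 → (1, 0, 0)
  clear (1,2): R1 −= (-1/5)R2 → (0, 1, 0)

rank = 3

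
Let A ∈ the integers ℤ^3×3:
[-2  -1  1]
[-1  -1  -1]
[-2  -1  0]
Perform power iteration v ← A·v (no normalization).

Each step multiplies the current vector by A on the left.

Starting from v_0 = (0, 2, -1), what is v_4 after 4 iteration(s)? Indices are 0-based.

v_0 = (0, 2, -1).
v_1 = A·v_0 = (-3, -1, -2).
v_2 = A·v_1 = (5, 6, 7).
v_3 = A·v_2 = (-9, -18, -16).
v_4 = A·v_3 = (20, 43, 36).

v_4 = (20, 43, 36)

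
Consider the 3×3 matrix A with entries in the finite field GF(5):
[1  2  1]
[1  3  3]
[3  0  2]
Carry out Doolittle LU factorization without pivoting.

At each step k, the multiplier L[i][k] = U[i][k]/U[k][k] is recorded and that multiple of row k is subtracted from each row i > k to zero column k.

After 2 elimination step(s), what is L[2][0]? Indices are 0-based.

k=0: U[0][0]=1
  eliminate (1,0): mult=1, new row 1: (0, 1, 2); set L[1][0]=1
  eliminate (2,0): mult=3, new row 2: (0, 4, 4); set L[2][0]=3
k=1: U[1][1]=1
  eliminate (2,1): mult=4, new row 2: (0, 0, 1); set L[2][1]=4

L[2][0] = 3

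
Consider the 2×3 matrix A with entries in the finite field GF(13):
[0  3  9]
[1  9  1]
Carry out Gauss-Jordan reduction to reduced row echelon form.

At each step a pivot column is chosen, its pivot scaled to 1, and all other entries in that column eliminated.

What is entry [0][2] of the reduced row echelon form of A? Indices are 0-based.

M[0][2] = 0

pivot(0,0): swap R0↔R1
pivot(0,0)=1: scale R0 → (1, 9, 1)
pivot(1,1)=3: scale R1 → (0, 1, 3)
  clear (0,1): R0 −= (9)R1 → (1, 0, 0)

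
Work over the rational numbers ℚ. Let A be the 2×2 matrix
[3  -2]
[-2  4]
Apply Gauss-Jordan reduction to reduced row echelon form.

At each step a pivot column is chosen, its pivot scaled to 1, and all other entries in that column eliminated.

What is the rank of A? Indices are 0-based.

[1] R0 /= 3  ⇒  (1, -2/3)
     R1 -= -2·R0  ⇒  (0, 8/3)
[2] R1 /= 8/3  ⇒  (0, 1)
     R0 -= -2/3·R1  ⇒  (1, 0)

rank = 2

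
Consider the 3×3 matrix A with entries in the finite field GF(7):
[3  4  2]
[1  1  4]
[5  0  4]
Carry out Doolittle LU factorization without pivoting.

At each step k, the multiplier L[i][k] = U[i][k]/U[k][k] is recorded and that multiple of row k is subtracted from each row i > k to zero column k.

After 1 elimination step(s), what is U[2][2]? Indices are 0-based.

U[2][2] = 3

Step 1: pivot at (0,0) is 3.
  row1 ← row1 − (5)·row0  ⇒  L[1][0]=5, U row1=(0, 2, 1)
  row2 ← row2 − (4)·row0  ⇒  L[2][0]=4, U row2=(0, 5, 3)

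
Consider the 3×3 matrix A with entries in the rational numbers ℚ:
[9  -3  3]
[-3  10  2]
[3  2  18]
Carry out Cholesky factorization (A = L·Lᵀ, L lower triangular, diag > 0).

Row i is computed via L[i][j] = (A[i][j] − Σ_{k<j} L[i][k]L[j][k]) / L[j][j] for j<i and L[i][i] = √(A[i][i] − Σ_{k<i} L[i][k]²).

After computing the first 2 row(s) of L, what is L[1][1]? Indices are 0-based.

L[1][1] = 3

Step 1: L[0][0] = √(9) = 3.
  L[1][0] = (-3) / L[0][0] = -1.
Step 2: L[1][1] = √(9) = 3.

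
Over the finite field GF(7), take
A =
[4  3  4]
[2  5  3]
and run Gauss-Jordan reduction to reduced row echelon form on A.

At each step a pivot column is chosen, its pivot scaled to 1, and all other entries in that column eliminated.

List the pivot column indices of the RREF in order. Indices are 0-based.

pivot columns: 0, 2

[1] R0 /= 4  ⇒  (1, 6, 1)
     R1 -= 2·R0  ⇒  (0, 0, 1)
column 1 empty below row 1
[2] R1 /= 1  ⇒  (0, 0, 1)
     R0 -= 1·R1  ⇒  (1, 6, 0)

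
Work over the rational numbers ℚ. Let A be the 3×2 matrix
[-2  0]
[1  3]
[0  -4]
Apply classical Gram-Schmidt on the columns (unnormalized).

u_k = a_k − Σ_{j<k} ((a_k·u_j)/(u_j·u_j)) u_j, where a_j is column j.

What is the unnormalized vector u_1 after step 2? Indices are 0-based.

u_1 = (6/5, 12/5, -4)

Step 1: u_0 = a_0 = (-2, 1, 0).
Step 2: u_1 = a_1 − (3/5)·u_0 = (6/5, 12/5, -4).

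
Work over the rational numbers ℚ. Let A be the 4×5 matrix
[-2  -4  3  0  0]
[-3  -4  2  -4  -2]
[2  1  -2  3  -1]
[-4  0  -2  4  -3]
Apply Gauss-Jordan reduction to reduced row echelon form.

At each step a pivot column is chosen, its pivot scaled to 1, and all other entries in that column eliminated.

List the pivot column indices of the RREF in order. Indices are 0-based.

pivot columns: 0, 1, 2, 3

[1] R0 /= -2  ⇒  (1, 2, -3/2, 0, 0)
     R1 -= -3·R0  ⇒  (0, 2, -5/2, -4, -2)
     R2 -= 2·R0  ⇒  (0, -3, 1, 3, -1)
     R3 -= -4·R0  ⇒  (0, 8, -8, 4, -3)
[2] R1 /= 2  ⇒  (0, 1, -5/4, -2, -1)
     R0 -= 2·R1  ⇒  (1, 0, 1, 4, 2)
     R2 -= -3·R1  ⇒  (0, 0, -11/4, -3, -4)
     R3 -= 8·R1  ⇒  (0, 0, 2, 20, 5)
[3] R2 /= -11/4  ⇒  (0, 0, 1, 12/11, 16/11)
     R0 -= 1·R2  ⇒  (1, 0, 0, 32/11, 6/11)
     R1 -= -5/4·R2  ⇒  (0, 1, 0, -7/11, 9/11)
     R3 -= 2·R2  ⇒  (0, 0, 0, 196/11, 23/11)
[4] R3 /= 196/11  ⇒  (0, 0, 0, 1, 23/196)
     R0 -= 32/11·R3  ⇒  (1, 0, 0, 0, 10/49)
     R1 -= -7/11·R3  ⇒  (0, 1, 0, 0, 25/28)
     R2 -= 12/11·R3  ⇒  (0, 0, 1, 0, 65/49)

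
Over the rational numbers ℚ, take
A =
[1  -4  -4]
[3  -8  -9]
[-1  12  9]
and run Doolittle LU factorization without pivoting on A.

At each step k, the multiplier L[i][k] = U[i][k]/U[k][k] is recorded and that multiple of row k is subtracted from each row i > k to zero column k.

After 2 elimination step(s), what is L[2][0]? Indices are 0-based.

[col 0] pivot 1
  R1 -= 3*R0 → (0, 4, 3)  (L[1][0] := 3)
  R2 -= -1*R0 → (0, 8, 5)  (L[2][0] := -1)
[col 1] pivot 4
  R2 -= 2*R1 → (0, 0, -1)  (L[2][1] := 2)

L[2][0] = -1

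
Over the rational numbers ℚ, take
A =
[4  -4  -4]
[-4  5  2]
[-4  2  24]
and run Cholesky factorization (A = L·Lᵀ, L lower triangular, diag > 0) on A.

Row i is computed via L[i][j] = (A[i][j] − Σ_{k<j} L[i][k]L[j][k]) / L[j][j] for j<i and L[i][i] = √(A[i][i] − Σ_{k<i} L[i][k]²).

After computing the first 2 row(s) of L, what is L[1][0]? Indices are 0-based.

Step 1: L[0][0] = √(4) = 2.
  L[1][0] = (-4) / L[0][0] = -2.
Step 2: L[1][1] = √(1) = 1.

L[1][0] = -2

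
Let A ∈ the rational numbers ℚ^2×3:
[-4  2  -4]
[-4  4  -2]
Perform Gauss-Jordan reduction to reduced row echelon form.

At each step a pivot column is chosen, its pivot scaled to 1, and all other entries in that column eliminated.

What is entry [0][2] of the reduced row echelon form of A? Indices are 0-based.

M[0][2] = 3/2

pivot(0,0)=-4: scale R0 → (1, -1/2, 1)
  clear (1,0): R1 −= (-4)R0 → (0, 2, 2)
pivot(1,1)=2: scale R1 → (0, 1, 1)
  clear (0,1): R0 −= (-1/2)R1 → (1, 0, 3/2)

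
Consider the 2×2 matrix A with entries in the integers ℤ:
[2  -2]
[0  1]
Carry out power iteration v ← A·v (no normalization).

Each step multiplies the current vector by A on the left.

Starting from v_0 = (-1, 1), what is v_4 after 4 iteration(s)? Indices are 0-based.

v_0 = (-1, 1).
v_1 = A·v_0 = (-4, 1).
v_2 = A·v_1 = (-10, 1).
v_3 = A·v_2 = (-22, 1).
v_4 = A·v_3 = (-46, 1).

v_4 = (-46, 1)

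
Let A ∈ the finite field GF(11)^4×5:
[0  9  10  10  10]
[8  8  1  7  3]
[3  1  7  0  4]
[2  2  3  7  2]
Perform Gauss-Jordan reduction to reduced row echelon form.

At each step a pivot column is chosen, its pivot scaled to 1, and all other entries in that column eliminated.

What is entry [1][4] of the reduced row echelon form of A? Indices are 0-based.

step 1: exchange rows 0,1
step 1: normalize row 0 (÷8) = (1, 1, 7, 5, 10)
  row 2: subtract 3×row0 = (0, 9, 8, 7, 7)
  row 3: subtract 2×row0 = (0, 0, 0, 8, 4)
step 2: normalize row 1 (÷9) = (0, 1, 6, 6, 6)
  row 0: subtract 1×row1 = (1, 0, 1, 10, 4)
  row 2: subtract 9×row1 = (0, 0, 9, 8, 8)
step 3: normalize row 2 (÷9) = (0, 0, 1, 7, 7)
  row 0: subtract 1×row2 = (1, 0, 0, 3, 8)
  row 1: subtract 6×row2 = (0, 1, 0, 8, 8)
step 4: normalize row 3 (÷8) = (0, 0, 0, 1, 6)
  row 0: subtract 3×row3 = (1, 0, 0, 0, 1)
  row 1: subtract 8×row3 = (0, 1, 0, 0, 4)
  row 2: subtract 7×row3 = (0, 0, 1, 0, 9)

M[1][4] = 4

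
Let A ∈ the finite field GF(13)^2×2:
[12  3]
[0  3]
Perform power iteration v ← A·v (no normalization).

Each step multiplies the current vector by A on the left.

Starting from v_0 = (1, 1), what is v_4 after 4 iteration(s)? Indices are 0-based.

v_0 = (1, 1).
v_1 = A·v_0 = (2, 3).
v_2 = A·v_1 = (7, 9).
v_3 = A·v_2 = (7, 1).
v_4 = A·v_3 = (9, 3).

v_4 = (9, 3)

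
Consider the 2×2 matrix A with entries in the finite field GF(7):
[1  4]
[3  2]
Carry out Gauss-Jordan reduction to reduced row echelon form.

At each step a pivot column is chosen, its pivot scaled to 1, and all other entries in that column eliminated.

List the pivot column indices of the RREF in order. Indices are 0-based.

pivot columns: 0, 1

step 1: normalize row 0 (÷1) = (1, 4)
  row 1: subtract 3×row0 = (0, 4)
step 2: normalize row 1 (÷4) = (0, 1)
  row 0: subtract 4×row1 = (1, 0)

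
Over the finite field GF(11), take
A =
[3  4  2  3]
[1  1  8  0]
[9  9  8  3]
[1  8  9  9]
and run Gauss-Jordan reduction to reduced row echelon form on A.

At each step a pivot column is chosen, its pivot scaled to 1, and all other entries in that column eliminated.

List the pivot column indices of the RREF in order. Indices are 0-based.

[1] R0 /= 3  ⇒  (1, 5, 8, 1)
     R1 -= 1·R0  ⇒  (0, 7, 0, 10)
     R2 -= 9·R0  ⇒  (0, 8, 2, 5)
     R3 -= 1·R0  ⇒  (0, 3, 1, 8)
[2] R1 /= 7  ⇒  (0, 1, 0, 3)
     R0 -= 5·R1  ⇒  (1, 0, 8, 8)
     R2 -= 8·R1  ⇒  (0, 0, 2, 3)
     R3 -= 3·R1  ⇒  (0, 0, 1, 10)
[3] R2 /= 2  ⇒  (0, 0, 1, 7)
     R0 -= 8·R2  ⇒  (1, 0, 0, 7)
     R3 -= 1·R2  ⇒  (0, 0, 0, 3)
[4] R3 /= 3  ⇒  (0, 0, 0, 1)
     R0 -= 7·R3  ⇒  (1, 0, 0, 0)
     R1 -= 3·R3  ⇒  (0, 1, 0, 0)
     R2 -= 7·R3  ⇒  (0, 0, 1, 0)

pivot columns: 0, 1, 2, 3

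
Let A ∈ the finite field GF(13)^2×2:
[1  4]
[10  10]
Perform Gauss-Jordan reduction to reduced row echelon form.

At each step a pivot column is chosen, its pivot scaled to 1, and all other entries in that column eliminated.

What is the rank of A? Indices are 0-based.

rank = 2

step 1: normalize row 0 (÷1) = (1, 4)
  row 1: subtract 10×row0 = (0, 9)
step 2: normalize row 1 (÷9) = (0, 1)
  row 0: subtract 4×row1 = (1, 0)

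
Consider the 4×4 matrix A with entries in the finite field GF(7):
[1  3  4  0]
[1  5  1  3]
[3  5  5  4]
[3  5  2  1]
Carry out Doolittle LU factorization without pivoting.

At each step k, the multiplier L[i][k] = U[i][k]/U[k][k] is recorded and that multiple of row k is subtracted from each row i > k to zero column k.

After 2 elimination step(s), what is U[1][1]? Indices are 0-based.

Step 1: pivot at (0,0) is 1.
  row1 ← row1 − (1)·row0  ⇒  L[1][0]=1, U row1=(0, 2, 4, 3)
  row2 ← row2 − (3)·row0  ⇒  L[2][0]=3, U row2=(0, 3, 0, 4)
  row3 ← row3 − (3)·row0  ⇒  L[3][0]=3, U row3=(0, 3, 4, 1)
Step 2: pivot at (1,1) is 2.
  row2 ← row2 − (5)·row1  ⇒  L[2][1]=5, U row2=(0, 0, 1, 3)
  row3 ← row3 − (5)·row1  ⇒  L[3][1]=5, U row3=(0, 0, 5, 0)

U[1][1] = 2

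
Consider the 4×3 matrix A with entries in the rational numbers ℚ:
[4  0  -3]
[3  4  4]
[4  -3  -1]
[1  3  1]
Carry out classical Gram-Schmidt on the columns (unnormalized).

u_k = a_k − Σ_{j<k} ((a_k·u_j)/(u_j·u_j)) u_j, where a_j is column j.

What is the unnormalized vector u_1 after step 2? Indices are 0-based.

u_1 = (-2/7, 53/14, -23/7, 41/14)

Step 1: u_0 = a_0 = (4, 3, 4, 1).
Step 2: u_1 = a_1 − (1/14)·u_0 = (-2/7, 53/14, -23/7, 41/14).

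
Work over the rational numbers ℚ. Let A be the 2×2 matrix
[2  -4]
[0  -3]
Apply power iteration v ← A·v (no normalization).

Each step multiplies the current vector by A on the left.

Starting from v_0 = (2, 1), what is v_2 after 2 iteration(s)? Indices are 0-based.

v_2 = (12, 9)

v_0 = (2, 1).
v_1 = A·v_0 = (0, -3).
v_2 = A·v_1 = (12, 9).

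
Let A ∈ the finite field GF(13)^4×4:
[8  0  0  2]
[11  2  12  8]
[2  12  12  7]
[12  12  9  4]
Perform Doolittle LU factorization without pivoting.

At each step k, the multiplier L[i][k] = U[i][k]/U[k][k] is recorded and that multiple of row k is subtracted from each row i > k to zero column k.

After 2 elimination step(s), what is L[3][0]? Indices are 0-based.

k=0: U[0][0]=8
  eliminate (1,0): mult=3, new row 1: (0, 2, 12, 2); set L[1][0]=3
  eliminate (2,0): mult=10, new row 2: (0, 12, 12, 0); set L[2][0]=10
  eliminate (3,0): mult=8, new row 3: (0, 12, 9, 1); set L[3][0]=8
k=1: U[1][1]=2
  eliminate (2,1): mult=6, new row 2: (0, 0, 5, 1); set L[2][1]=6
  eliminate (3,1): mult=6, new row 3: (0, 0, 2, 2); set L[3][1]=6

L[3][0] = 8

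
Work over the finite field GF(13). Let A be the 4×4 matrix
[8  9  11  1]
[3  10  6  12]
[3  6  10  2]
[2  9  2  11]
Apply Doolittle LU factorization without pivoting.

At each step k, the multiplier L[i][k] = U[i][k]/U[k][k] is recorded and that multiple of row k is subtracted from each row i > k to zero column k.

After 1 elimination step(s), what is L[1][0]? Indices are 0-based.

k=0: U[0][0]=8
  eliminate (1,0): mult=2, new row 1: (0, 5, 10, 10); set L[1][0]=2
  eliminate (2,0): mult=2, new row 2: (0, 1, 1, 0); set L[2][0]=2
  eliminate (3,0): mult=10, new row 3: (0, 10, 9, 1); set L[3][0]=10

L[1][0] = 2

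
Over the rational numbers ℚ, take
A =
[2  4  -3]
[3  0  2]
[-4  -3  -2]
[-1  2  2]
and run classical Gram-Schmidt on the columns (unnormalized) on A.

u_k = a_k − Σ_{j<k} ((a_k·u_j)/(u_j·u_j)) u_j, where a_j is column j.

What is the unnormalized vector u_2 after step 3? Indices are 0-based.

Step 1: u_0 = a_0 = (2, 3, -4, -1).
Step 2: u_1 = a_1 − (3/5)·u_0 = (14/5, -9/5, -3/5, 13/5).
Step 3: u_2 = a_2 − (1/5)·u_0 − (-4/13)·u_1 = (-33/13, 11/13, -18/13, 3).

u_2 = (-33/13, 11/13, -18/13, 3)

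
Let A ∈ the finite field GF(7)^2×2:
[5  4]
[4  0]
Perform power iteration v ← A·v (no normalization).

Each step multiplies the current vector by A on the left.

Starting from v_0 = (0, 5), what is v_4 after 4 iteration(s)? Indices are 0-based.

v_0 = (0, 5).
v_1 = A·v_0 = (6, 0).
v_2 = A·v_1 = (2, 3).
v_3 = A·v_2 = (1, 1).
v_4 = A·v_3 = (2, 4).

v_4 = (2, 4)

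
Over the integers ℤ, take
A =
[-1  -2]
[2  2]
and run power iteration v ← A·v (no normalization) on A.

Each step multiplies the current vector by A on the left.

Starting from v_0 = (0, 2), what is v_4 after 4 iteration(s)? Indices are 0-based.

v_4 = (12, -8)

v_0 = (0, 2).
v_1 = A·v_0 = (-4, 4).
v_2 = A·v_1 = (-4, 0).
v_3 = A·v_2 = (4, -8).
v_4 = A·v_3 = (12, -8).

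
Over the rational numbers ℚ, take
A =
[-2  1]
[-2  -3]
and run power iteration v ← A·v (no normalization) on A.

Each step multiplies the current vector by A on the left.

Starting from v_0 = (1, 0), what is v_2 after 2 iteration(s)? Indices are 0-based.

v_0 = (1, 0).
v_1 = A·v_0 = (-2, -2).
v_2 = A·v_1 = (2, 10).

v_2 = (2, 10)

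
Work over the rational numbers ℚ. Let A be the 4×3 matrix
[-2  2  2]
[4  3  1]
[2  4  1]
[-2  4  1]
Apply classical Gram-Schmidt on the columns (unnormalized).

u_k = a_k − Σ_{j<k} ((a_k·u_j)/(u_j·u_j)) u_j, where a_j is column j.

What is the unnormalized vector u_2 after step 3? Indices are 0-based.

Step 1: u_0 = a_0 = (-2, 4, 2, -2).
Step 2: u_1 = a_1 − (2/7)·u_0 = (18/7, 13/7, 24/7, 32/7).
Step 3: u_2 = a_2 − (0)·u_0 − (105/299)·u_1 = (328/299, 8/23, -61/299, -181/299).

u_2 = (328/299, 8/23, -61/299, -181/299)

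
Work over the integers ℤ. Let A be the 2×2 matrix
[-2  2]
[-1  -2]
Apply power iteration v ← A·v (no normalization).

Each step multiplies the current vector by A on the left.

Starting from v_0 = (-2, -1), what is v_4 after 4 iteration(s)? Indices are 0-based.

v_0 = (-2, -1).
v_1 = A·v_0 = (2, 4).
v_2 = A·v_1 = (4, -10).
v_3 = A·v_2 = (-28, 16).
v_4 = A·v_3 = (88, -4).

v_4 = (88, -4)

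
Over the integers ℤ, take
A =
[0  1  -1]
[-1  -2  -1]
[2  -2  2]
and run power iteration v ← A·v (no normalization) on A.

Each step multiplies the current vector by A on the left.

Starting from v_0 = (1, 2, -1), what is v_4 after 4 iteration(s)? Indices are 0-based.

v_4 = (-18, 51, 42)

v_0 = (1, 2, -1).
v_1 = A·v_0 = (3, -4, -4).
v_2 = A·v_1 = (0, 9, 6).
v_3 = A·v_2 = (3, -24, -6).
v_4 = A·v_3 = (-18, 51, 42).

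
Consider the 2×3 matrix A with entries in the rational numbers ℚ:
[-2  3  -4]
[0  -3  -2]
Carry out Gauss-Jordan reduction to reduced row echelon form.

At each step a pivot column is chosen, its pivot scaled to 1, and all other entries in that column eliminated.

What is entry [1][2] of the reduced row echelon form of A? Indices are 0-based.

step 1: normalize row 0 (÷-2) = (1, -3/2, 2)
step 2: normalize row 1 (÷-3) = (0, 1, 2/3)
  row 0: subtract -3/2×row1 = (1, 0, 3)

M[1][2] = 2/3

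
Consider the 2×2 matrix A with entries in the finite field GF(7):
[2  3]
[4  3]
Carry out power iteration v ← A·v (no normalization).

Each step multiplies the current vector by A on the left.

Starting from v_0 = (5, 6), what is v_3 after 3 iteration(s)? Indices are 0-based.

v_3 = (3, 0)

v_0 = (5, 6).
v_1 = A·v_0 = (0, 3).
v_2 = A·v_1 = (2, 2).
v_3 = A·v_2 = (3, 0).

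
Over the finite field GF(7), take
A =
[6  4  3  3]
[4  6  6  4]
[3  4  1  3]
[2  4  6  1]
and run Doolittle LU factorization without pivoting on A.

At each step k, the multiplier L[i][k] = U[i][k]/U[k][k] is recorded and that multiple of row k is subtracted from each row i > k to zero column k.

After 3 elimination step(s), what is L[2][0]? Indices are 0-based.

Step 1: pivot at (0,0) is 6.
  row1 ← row1 − (3)·row0  ⇒  L[1][0]=3, U row1=(0, 1, 4, 2)
  row2 ← row2 − (4)·row0  ⇒  L[2][0]=4, U row2=(0, 2, 3, 5)
  row3 ← row3 − (5)·row0  ⇒  L[3][0]=5, U row3=(0, 5, 5, 0)
Step 2: pivot at (1,1) is 1.
  row2 ← row2 − (2)·row1  ⇒  L[2][1]=2, U row2=(0, 0, 2, 1)
  row3 ← row3 − (5)·row1  ⇒  L[3][1]=5, U row3=(0, 0, 6, 4)
Step 3: pivot at (2,2) is 2.
  row3 ← row3 − (3)·row2  ⇒  L[3][2]=3, U row3=(0, 0, 0, 1)

L[2][0] = 4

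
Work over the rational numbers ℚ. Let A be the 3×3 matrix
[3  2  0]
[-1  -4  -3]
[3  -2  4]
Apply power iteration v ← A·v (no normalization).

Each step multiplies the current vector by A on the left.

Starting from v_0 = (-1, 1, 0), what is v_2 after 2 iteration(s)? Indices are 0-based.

v_0 = (-1, 1, 0).
v_1 = A·v_0 = (-1, -3, -5).
v_2 = A·v_1 = (-9, 28, -17).

v_2 = (-9, 28, -17)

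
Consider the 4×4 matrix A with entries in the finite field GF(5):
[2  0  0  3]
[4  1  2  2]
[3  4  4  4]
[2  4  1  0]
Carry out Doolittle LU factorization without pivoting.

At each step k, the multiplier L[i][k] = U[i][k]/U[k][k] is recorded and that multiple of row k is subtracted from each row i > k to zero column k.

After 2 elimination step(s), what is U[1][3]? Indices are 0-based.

U[1][3] = 1

[col 0] pivot 2
  R1 -= 2*R0 → (0, 1, 2, 1)  (L[1][0] := 2)
  R2 -= 4*R0 → (0, 4, 4, 2)  (L[2][0] := 4)
  R3 -= 1*R0 → (0, 4, 1, 2)  (L[3][0] := 1)
[col 1] pivot 1
  R2 -= 4*R1 → (0, 0, 1, 3)  (L[2][1] := 4)
  R3 -= 4*R1 → (0, 0, 3, 3)  (L[3][1] := 4)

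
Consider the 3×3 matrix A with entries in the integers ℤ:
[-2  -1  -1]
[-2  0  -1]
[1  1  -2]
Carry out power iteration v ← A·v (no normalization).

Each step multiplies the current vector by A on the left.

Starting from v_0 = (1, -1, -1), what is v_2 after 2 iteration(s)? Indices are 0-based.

v_0 = (1, -1, -1).
v_1 = A·v_0 = (0, -1, 2).
v_2 = A·v_1 = (-1, -2, -5).

v_2 = (-1, -2, -5)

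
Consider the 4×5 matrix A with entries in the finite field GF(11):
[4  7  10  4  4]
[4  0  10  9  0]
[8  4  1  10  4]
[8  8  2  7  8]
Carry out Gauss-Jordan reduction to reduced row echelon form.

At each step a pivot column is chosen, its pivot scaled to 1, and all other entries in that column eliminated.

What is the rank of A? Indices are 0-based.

rank = 4

pivot(0,0)=4: scale R0 → (1, 10, 8, 1, 1)
  clear (1,0): R1 −= (4)R0 → (0, 4, 0, 5, 7)
  clear (2,0): R2 −= (8)R0 → (0, 1, 3, 2, 7)
  clear (3,0): R3 −= (8)R0 → (0, 5, 4, 10, 0)
pivot(1,1)=4: scale R1 → (0, 1, 0, 4, 10)
  clear (0,1): R0 −= (10)R1 → (1, 0, 8, 5, 0)
  clear (2,1): R2 −= (1)R1 → (0, 0, 3, 9, 8)
  clear (3,1): R3 −= (5)R1 → (0, 0, 4, 1, 5)
pivot(2,2)=3: scale R2 → (0, 0, 1, 3, 10)
  clear (0,2): R0 −= (8)R2 → (1, 0, 0, 3, 8)
  clear (3,2): R3 −= (4)R2 → (0, 0, 0, 0, 9)
col 3: no nonzero at/below row 3; advance.
pivot(3,4)=9: scale R3 → (0, 0, 0, 0, 1)
  clear (0,4): R0 −= (8)R3 → (1, 0, 0, 3, 0)
  clear (1,4): R1 −= (10)R3 → (0, 1, 0, 4, 0)
  clear (2,4): R2 −= (10)R3 → (0, 0, 1, 3, 0)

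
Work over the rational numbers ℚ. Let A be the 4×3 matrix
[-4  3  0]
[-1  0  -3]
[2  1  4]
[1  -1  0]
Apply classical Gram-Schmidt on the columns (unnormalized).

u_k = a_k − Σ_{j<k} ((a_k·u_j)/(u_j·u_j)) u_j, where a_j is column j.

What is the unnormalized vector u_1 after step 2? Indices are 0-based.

u_1 = (1, -1/2, 2, -1/2)

Step 1: u_0 = a_0 = (-4, -1, 2, 1).
Step 2: u_1 = a_1 − (-1/2)·u_0 = (1, -1/2, 2, -1/2).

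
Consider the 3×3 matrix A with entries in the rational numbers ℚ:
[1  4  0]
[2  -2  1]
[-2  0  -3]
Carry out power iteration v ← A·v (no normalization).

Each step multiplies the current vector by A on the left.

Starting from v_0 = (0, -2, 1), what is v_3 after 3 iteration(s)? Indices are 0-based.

v_0 = (0, -2, 1).
v_1 = A·v_0 = (-8, 5, -3).
v_2 = A·v_1 = (12, -29, 25).
v_3 = A·v_2 = (-104, 107, -99).

v_3 = (-104, 107, -99)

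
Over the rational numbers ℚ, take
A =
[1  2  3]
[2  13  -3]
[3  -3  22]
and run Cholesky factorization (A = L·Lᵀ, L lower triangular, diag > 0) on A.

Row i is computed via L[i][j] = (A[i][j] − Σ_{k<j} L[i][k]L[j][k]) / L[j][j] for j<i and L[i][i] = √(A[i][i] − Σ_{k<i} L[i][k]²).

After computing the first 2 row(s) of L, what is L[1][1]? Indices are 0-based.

L[1][1] = 3

Step 1: L[0][0] = √(1) = 1.
  L[1][0] = (2) / L[0][0] = 2.
Step 2: L[1][1] = √(9) = 3.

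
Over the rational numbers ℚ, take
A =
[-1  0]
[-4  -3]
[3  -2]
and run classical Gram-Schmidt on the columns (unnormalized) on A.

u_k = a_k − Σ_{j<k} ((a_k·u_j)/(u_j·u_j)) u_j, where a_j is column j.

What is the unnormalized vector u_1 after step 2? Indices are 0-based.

Step 1: u_0 = a_0 = (-1, -4, 3).
Step 2: u_1 = a_1 − (3/13)·u_0 = (3/13, -27/13, -35/13).

u_1 = (3/13, -27/13, -35/13)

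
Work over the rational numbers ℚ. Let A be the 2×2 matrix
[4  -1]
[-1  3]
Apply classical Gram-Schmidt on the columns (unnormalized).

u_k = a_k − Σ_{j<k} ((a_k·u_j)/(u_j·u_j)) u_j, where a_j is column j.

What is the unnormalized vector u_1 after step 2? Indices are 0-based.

u_1 = (11/17, 44/17)

Step 1: u_0 = a_0 = (4, -1).
Step 2: u_1 = a_1 − (-7/17)·u_0 = (11/17, 44/17).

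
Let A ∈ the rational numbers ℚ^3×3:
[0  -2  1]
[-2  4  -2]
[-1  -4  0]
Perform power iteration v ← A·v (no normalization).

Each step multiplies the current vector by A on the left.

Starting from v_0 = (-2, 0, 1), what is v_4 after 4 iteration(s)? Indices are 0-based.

v_4 = (-66, 158, -107)

v_0 = (-2, 0, 1).
v_1 = A·v_0 = (1, 2, 2).
v_2 = A·v_1 = (-2, 2, -9).
v_3 = A·v_2 = (-13, 30, -6).
v_4 = A·v_3 = (-66, 158, -107).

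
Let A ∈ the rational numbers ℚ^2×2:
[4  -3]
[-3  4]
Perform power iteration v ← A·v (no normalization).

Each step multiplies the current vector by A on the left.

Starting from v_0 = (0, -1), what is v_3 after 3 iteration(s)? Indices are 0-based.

v_0 = (0, -1).
v_1 = A·v_0 = (3, -4).
v_2 = A·v_1 = (24, -25).
v_3 = A·v_2 = (171, -172).

v_3 = (171, -172)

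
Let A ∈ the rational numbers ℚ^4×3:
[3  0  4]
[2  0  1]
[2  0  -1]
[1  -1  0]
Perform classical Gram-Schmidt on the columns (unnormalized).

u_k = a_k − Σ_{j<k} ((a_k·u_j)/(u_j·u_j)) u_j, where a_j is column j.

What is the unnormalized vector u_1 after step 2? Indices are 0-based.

u_1 = (1/6, 1/9, 1/9, -17/18)

Step 1: u_0 = a_0 = (3, 2, 2, 1).
Step 2: u_1 = a_1 − (-1/18)·u_0 = (1/6, 1/9, 1/9, -17/18).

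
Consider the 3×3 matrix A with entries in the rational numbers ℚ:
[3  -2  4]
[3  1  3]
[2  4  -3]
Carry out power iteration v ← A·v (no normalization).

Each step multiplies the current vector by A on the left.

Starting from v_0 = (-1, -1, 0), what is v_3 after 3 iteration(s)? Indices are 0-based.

v_3 = (-7, -82, -138)

v_0 = (-1, -1, 0).
v_1 = A·v_0 = (-1, -4, -6).
v_2 = A·v_1 = (-19, -25, 0).
v_3 = A·v_2 = (-7, -82, -138).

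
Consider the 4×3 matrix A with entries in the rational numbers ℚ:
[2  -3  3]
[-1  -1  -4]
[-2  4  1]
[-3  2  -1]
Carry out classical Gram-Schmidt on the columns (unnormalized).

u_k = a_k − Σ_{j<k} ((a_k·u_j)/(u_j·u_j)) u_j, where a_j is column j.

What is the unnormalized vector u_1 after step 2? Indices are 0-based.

u_1 = (-8/9, -37/18, 17/9, -7/6)

Step 1: u_0 = a_0 = (2, -1, -2, -3).
Step 2: u_1 = a_1 − (-19/18)·u_0 = (-8/9, -37/18, 17/9, -7/6).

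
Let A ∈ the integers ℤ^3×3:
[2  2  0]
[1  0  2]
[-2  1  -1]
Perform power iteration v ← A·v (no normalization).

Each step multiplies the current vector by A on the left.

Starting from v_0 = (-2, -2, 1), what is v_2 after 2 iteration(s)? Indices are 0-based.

v_0 = (-2, -2, 1).
v_1 = A·v_0 = (-8, 0, 1).
v_2 = A·v_1 = (-16, -6, 15).

v_2 = (-16, -6, 15)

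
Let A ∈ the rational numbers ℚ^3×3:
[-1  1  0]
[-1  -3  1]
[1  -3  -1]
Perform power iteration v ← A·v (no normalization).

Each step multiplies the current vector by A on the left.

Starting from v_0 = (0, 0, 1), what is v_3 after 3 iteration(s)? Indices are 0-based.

v_3 = (-5, 9, 15)

v_0 = (0, 0, 1).
v_1 = A·v_0 = (0, 1, -1).
v_2 = A·v_1 = (1, -4, -2).
v_3 = A·v_2 = (-5, 9, 15).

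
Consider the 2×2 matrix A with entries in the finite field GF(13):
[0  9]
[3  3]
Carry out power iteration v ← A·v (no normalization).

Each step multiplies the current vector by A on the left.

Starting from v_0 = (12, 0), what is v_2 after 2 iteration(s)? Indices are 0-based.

v_2 = (12, 4)

v_0 = (12, 0).
v_1 = A·v_0 = (0, 10).
v_2 = A·v_1 = (12, 4).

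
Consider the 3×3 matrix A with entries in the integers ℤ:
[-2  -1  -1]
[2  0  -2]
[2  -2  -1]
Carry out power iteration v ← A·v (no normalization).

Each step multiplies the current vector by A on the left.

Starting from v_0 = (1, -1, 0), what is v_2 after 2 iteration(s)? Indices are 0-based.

v_0 = (1, -1, 0).
v_1 = A·v_0 = (-1, 2, 4).
v_2 = A·v_1 = (-4, -10, -10).

v_2 = (-4, -10, -10)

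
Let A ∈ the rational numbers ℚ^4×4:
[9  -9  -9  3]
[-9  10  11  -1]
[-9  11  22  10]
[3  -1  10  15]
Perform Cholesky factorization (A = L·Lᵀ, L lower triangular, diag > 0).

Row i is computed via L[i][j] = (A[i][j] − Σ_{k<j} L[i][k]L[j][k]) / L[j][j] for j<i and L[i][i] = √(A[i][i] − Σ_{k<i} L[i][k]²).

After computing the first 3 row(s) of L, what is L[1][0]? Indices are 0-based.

L[1][0] = -3

Step 1: L[0][0] = √(9) = 3.
  L[1][0] = (-9) / L[0][0] = -3.
Step 2: L[1][1] = √(1) = 1.
  L[2][0] = (-9) / L[0][0] = -3.
  L[2][1] = (2) / L[1][1] = 2.
Step 3: L[2][2] = √(9) = 3.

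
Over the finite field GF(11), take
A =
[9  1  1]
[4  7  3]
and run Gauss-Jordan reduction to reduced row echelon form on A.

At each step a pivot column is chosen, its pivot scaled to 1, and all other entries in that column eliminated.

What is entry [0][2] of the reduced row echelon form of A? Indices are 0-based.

pivot(0,0)=9: scale R0 → (1, 5, 5)
  clear (1,0): R1 −= (4)R0 → (0, 9, 5)
pivot(1,1)=9: scale R1 → (0, 1, 3)
  clear (0,1): R0 −= (5)R1 → (1, 0, 1)

M[0][2] = 1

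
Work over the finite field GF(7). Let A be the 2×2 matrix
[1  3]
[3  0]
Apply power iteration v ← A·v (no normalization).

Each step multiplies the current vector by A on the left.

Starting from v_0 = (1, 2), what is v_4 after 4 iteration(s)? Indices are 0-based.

v_0 = (1, 2).
v_1 = A·v_0 = (0, 3).
v_2 = A·v_1 = (2, 0).
v_3 = A·v_2 = (2, 6).
v_4 = A·v_3 = (6, 6).

v_4 = (6, 6)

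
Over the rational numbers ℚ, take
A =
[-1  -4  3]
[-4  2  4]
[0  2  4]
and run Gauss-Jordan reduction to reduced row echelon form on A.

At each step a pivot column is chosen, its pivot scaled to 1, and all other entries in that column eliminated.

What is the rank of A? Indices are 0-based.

[1] R0 /= -1  ⇒  (1, 4, -3)
     R1 -= -4·R0  ⇒  (0, 18, -8)
[2] R1 /= 18  ⇒  (0, 1, -4/9)
     R0 -= 4·R1  ⇒  (1, 0, -11/9)
     R2 -= 2·R1  ⇒  (0, 0, 44/9)
[3] R2 /= 44/9  ⇒  (0, 0, 1)
     R0 -= -11/9·R2  ⇒  (1, 0, 0)
     R1 -= -4/9·R2  ⇒  (0, 1, 0)

rank = 3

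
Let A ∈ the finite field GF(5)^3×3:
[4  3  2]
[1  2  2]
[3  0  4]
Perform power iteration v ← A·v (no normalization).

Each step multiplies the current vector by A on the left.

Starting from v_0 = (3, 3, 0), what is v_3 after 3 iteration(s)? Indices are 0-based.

v_3 = (0, 1, 3)

v_0 = (3, 3, 0).
v_1 = A·v_0 = (1, 4, 4).
v_2 = A·v_1 = (4, 2, 4).
v_3 = A·v_2 = (0, 1, 3).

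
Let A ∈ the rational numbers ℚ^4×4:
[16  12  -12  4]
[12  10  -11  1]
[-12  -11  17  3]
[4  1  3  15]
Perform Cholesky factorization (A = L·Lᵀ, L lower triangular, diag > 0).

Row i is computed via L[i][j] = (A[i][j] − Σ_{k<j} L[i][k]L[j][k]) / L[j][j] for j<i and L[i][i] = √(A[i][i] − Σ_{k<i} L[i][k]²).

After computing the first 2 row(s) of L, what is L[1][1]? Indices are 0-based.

L[1][1] = 1

Step 1: L[0][0] = √(16) = 4.
  L[1][0] = (12) / L[0][0] = 3.
Step 2: L[1][1] = √(1) = 1.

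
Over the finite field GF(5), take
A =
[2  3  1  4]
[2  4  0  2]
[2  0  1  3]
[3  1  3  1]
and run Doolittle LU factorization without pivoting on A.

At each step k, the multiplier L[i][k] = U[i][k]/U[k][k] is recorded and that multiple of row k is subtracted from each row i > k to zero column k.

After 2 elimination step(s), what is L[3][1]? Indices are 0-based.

L[3][1] = 4

[col 0] pivot 2
  R1 -= 1*R0 → (0, 1, 4, 3)  (L[1][0] := 1)
  R2 -= 1*R0 → (0, 2, 0, 4)  (L[2][0] := 1)
  R3 -= 4*R0 → (0, 4, 4, 0)  (L[3][0] := 4)
[col 1] pivot 1
  R2 -= 2*R1 → (0, 0, 2, 3)  (L[2][1] := 2)
  R3 -= 4*R1 → (0, 0, 3, 3)  (L[3][1] := 4)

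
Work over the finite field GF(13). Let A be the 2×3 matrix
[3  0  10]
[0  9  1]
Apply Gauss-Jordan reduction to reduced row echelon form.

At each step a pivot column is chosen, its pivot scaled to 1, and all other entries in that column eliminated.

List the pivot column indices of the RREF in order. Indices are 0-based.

pivot(0,0)=3: scale R0 → (1, 0, 12)
pivot(1,1)=9: scale R1 → (0, 1, 3)

pivot columns: 0, 1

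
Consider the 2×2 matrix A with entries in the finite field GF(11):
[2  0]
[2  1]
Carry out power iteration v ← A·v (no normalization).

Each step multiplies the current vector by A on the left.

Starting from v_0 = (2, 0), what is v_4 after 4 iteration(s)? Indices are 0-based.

v_4 = (10, 5)

v_0 = (2, 0).
v_1 = A·v_0 = (4, 4).
v_2 = A·v_1 = (8, 1).
v_3 = A·v_2 = (5, 6).
v_4 = A·v_3 = (10, 5).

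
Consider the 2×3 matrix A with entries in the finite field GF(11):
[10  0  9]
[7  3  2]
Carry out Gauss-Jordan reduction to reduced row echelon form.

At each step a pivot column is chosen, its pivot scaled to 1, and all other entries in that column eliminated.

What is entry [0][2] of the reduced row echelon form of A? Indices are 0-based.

[1] R0 /= 10  ⇒  (1, 0, 2)
     R1 -= 7·R0  ⇒  (0, 3, 10)
[2] R1 /= 3  ⇒  (0, 1, 7)

M[0][2] = 2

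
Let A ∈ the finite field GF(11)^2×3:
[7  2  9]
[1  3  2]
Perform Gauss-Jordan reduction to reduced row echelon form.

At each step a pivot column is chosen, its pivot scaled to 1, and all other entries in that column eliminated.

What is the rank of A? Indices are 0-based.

rank = 2

pivot(0,0)=7: scale R0 → (1, 5, 6)
  clear (1,0): R1 −= (1)R0 → (0, 9, 7)
pivot(1,1)=9: scale R1 → (0, 1, 2)
  clear (0,1): R0 −= (5)R1 → (1, 0, 7)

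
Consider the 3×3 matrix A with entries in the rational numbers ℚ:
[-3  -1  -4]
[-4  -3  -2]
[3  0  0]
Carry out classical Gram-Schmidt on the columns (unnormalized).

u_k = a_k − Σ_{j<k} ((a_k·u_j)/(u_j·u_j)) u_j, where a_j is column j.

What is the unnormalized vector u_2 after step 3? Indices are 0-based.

Step 1: u_0 = a_0 = (-3, -4, 3).
Step 2: u_1 = a_1 − (15/34)·u_0 = (11/34, -21/17, -45/34).
Step 3: u_2 = a_2 − (10/17)·u_0 − (8/23)·u_1 = (-54/23, 18/23, -30/23).

u_2 = (-54/23, 18/23, -30/23)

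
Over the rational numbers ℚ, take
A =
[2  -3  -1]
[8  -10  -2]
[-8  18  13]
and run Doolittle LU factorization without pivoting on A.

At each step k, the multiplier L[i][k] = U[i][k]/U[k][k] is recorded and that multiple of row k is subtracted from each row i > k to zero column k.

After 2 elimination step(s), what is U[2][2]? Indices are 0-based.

[col 0] pivot 2
  R1 -= 4*R0 → (0, 2, 2)  (L[1][0] := 4)
  R2 -= -4*R0 → (0, 6, 9)  (L[2][0] := -4)
[col 1] pivot 2
  R2 -= 3*R1 → (0, 0, 3)  (L[2][1] := 3)

U[2][2] = 3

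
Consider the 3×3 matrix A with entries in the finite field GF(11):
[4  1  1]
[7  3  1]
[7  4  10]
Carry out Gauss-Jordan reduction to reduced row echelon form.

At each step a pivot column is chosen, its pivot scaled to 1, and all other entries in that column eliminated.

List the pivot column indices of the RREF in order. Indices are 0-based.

[1] R0 /= 4  ⇒  (1, 3, 3)
     R1 -= 7·R0  ⇒  (0, 4, 2)
     R2 -= 7·R0  ⇒  (0, 5, 0)
[2] R1 /= 4  ⇒  (0, 1, 6)
     R0 -= 3·R1  ⇒  (1, 0, 7)
     R2 -= 5·R1  ⇒  (0, 0, 3)
[3] R2 /= 3  ⇒  (0, 0, 1)
     R0 -= 7·R2  ⇒  (1, 0, 0)
     R1 -= 6·R2  ⇒  (0, 1, 0)

pivot columns: 0, 1, 2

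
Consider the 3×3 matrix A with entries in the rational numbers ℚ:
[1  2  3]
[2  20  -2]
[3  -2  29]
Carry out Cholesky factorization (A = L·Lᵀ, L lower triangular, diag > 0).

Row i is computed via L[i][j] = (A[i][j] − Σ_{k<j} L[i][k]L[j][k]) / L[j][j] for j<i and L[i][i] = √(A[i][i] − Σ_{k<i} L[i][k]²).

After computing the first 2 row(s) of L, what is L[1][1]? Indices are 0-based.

Step 1: L[0][0] = √(1) = 1.
  L[1][0] = (2) / L[0][0] = 2.
Step 2: L[1][1] = √(16) = 4.

L[1][1] = 4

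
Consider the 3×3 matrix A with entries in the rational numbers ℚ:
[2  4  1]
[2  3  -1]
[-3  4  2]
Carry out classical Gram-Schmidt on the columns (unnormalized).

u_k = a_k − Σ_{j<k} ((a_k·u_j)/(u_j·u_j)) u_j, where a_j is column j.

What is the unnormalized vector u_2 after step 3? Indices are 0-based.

u_2 = (17/21, -20/21, -2/21)

Step 1: u_0 = a_0 = (2, 2, -3).
Step 2: u_1 = a_1 − (2/17)·u_0 = (64/17, 47/17, 74/17).
Step 3: u_2 = a_2 − (-6/17)·u_0 − (5/21)·u_1 = (17/21, -20/21, -2/21).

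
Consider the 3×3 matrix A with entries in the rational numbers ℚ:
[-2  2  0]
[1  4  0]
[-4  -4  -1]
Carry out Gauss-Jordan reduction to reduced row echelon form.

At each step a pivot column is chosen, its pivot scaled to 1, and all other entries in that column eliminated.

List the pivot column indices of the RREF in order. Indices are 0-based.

pivot columns: 0, 1, 2

step 1: normalize row 0 (÷-2) = (1, -1, 0)
  row 1: subtract 1×row0 = (0, 5, 0)
  row 2: subtract -4×row0 = (0, -8, -1)
step 2: normalize row 1 (÷5) = (0, 1, 0)
  row 0: subtract -1×row1 = (1, 0, 0)
  row 2: subtract -8×row1 = (0, 0, -1)
step 3: normalize row 2 (÷-1) = (0, 0, 1)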